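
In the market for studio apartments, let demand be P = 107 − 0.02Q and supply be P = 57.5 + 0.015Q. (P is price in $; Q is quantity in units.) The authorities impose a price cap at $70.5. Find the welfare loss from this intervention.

Competitive equilibrium: 107 − 0.02Q = 57.5 + 0.015Q → Q* = 1414.2857, P* = 78.7143.
At the ceiling P = 70.5, quantity supplied = (70.5 − 57.5)/0.015 = 866.6667.
Willingness to pay at Q' = 866.6667: 107 − 0.02·866.6667 = 89.6667.
ΔQ = 1414.2857 − 866.6667 = 547.619; wedge = 89.6667 − 70.5 = 19.1667.
Deadweight loss = ½ × 547.619 × 19.1667 = $5248.02.

$5248.02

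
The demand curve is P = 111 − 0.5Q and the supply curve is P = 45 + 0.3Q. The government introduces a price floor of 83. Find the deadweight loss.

280.90

Competitive equilibrium: 111 − 0.5Q = 45 + 0.3Q → Q* = 82.5, P* = 69.75.
At the floor P = 83, quantity demanded = (111 − 83)/0.5 = 56.
Sellers' marginal cost at Q' = 56: 45 + 0.3·56 = 61.8.
ΔQ = 82.5 − 56 = 26.5; wedge = 83 − 61.8 = 21.2.
Deadweight loss = ½ × 26.5 × 21.2 = 280.90.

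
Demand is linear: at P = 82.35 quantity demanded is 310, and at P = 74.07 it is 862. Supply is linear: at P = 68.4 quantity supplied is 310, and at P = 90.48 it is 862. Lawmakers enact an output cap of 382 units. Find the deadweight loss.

907.27

Demand slope = (74.07 − 82.35)/(862 − 310) = −0.015, so P = 87 − 0.015Q.
Supply slope = (90.48 − 68.4)/(862 − 310) = 0.04, so P = 56 + 0.04Q.
Competitive equilibrium: 87 − 0.015Q = 56 + 0.04Q → Q* = 563.6364, P* = 78.5455.
At Q = 382: demand price = 87 − 0.015·382 = 81.27; supply price = 56 + 0.04·382 = 71.28.
ΔQ = 563.6364 − 382 = 181.6364; wedge = 81.27 − 71.28 = 9.99.
Welfare loss = ½ × 181.6364 × 9.99 = 907.27.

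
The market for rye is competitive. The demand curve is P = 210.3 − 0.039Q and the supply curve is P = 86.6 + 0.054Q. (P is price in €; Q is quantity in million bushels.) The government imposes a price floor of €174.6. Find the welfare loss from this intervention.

€7997.77 million

Competitive equilibrium: 210.3 − 0.039Q = 86.6 + 0.054Q → Q* = 1330.1075, P* = 158.4258.
At the floor P = 174.6, quantity demanded = (210.3 − 174.6)/0.039 = 915.3846.
Sellers' marginal cost at Q' = 915.3846: 86.6 + 0.054·915.3846 = 136.0308.
ΔQ = 1330.1075 − 915.3846 = 414.7229; wedge = 174.6 − 136.0308 = 38.5692.
Welfare loss = ½ × 414.7229 × 38.5692 = €7997.77 million.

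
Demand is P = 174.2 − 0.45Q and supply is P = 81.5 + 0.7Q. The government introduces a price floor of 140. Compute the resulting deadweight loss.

Competitive equilibrium: 174.2 − 0.45Q = 81.5 + 0.7Q → Q* = 80.6087, P* = 137.9261.
At the floor P = 140, quantity demanded = (174.2 − 140)/0.45 = 76.
Sellers' marginal cost at Q' = 76: 81.5 + 0.7·76 = 134.7.
ΔQ = 80.6087 − 76 = 4.6087; wedge = 140 − 134.7 = 5.3.
Deadweight loss = ½ × 4.6087 × 5.3 = 12.21.

12.21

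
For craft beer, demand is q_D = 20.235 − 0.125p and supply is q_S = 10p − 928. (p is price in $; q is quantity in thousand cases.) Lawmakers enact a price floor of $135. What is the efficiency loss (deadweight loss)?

In inverse form: demand p = 161.88 − 8q, supply p = 92.8 + 0.1q.
Competitive equilibrium: 161.88 − 8q = 92.8 + 0.1q → q* = 8.5284, p* = 93.6528.
At the floor p = 135, quantity demanded = (161.88 − 135)/8 = 3.36.
Sellers' marginal cost at q' = 3.36: 92.8 + 0.1·3.36 = 93.136.
Δq = 8.5284 − 3.36 = 5.1684; wedge = 135 − 93.136 = 41.864.
Welfare loss = ½ × 5.1684 × 41.864 = $108.18 thousand.

$108.18 thousand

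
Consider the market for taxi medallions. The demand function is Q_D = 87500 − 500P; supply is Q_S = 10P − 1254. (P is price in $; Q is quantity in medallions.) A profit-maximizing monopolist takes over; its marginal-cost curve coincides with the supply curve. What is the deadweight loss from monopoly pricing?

In inverse form: demand P = 175 − 0.002Q, supply P = 125.4 + 0.1Q.
Competitive equilibrium: 175 − 0.002Q = 125.4 + 0.1Q → Q* = 486.2745, P* = 174.0275.
Marginal revenue: MR = 175 − 0.004Q. Set MR = MC: 175 − 0.004Q = 125.4 + 0.1Q → Q_m = 476.9231.
Price P_m = 175 − 0.002·476.9231 = 174.0462; MC(Q_m) = 125.4 + 0.1·476.9231 = 173.0923.
Competitive Q* = 486.2745, so ΔQ = 9.3514; wedge = 174.0462 − 173.0923 = 0.9539.
Deadweight loss = ½ × 9.3514 × 0.9539 = $4.46.

$4.46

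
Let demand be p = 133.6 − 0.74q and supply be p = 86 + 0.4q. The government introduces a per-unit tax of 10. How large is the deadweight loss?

Competitive equilibrium: 133.6 − 0.74q = 86 + 0.4q → q* = 41.7544, p* = 102.7018.
With the tax, the buyer price exceeds the seller price by 10: (133.6 − 0.74q) − (86 + 0.4q) = 10 → q' = 32.9825.
Δq = 41.7544 − 32.9825 = 8.7719; the wedge equals the tax, 10.
DWL = ½ × 8.7719 × 10 = 43.86.

43.86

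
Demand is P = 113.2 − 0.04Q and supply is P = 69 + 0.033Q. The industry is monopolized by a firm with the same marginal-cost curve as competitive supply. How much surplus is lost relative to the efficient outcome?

1676.70

Competitive equilibrium: 113.2 − 0.04Q = 69 + 0.033Q → Q* = 605.4795, P* = 88.9808.
Marginal revenue: MR = 113.2 − 0.08Q. Set MR = MC: 113.2 − 0.08Q = 69 + 0.033Q → Q_m = 391.1504.
Price P_m = 113.2 − 0.04·391.1504 = 97.554; MC(Q_m) = 69 + 0.033·391.1504 = 81.908.
Competitive Q* = 605.4795, so ΔQ = 214.3291; wedge = 97.554 − 81.908 = 15.646.
Welfare loss = ½ × 214.3291 × 15.646 = 1676.70.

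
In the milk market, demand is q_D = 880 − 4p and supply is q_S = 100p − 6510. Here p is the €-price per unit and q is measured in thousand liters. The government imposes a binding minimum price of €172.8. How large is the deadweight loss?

€21531.11 thousand

In inverse form: demand p = 220 − 0.25q, supply p = 65.1 + 0.01q.
Competitive equilibrium: 220 − 0.25q = 65.1 + 0.01q → q* = 595.7692, p* = 71.0577.
At the floor p = 172.8, quantity demanded = (220 − 172.8)/0.25 = 188.8.
Sellers' marginal cost at q' = 188.8: 65.1 + 0.01·188.8 = 66.988.
Δq = 595.7692 − 188.8 = 406.9692; wedge = 172.8 − 66.988 = 105.812.
DWL = ½ × 406.9692 × 105.812 = €21531.11 thousand.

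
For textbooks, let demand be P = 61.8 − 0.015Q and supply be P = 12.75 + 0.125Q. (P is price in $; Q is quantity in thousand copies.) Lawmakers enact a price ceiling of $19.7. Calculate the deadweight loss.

Competitive equilibrium: 61.8 − 0.015Q = 12.75 + 0.125Q → Q* = 350.3571, P* = 56.5446.
At the ceiling P = 19.7, quantity supplied = (19.7 − 12.75)/0.125 = 55.6.
Willingness to pay at Q' = 55.6: 61.8 − 0.015·55.6 = 60.966.
ΔQ = 350.3571 − 55.6 = 294.7571; wedge = 60.966 − 19.7 = 41.266.
DWL = ½ × 294.7571 × 41.266 = $6081.72 thousand.

$6081.72 thousand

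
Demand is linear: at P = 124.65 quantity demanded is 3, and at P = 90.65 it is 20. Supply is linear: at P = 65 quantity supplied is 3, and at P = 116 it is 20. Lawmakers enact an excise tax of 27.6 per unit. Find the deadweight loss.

76.176

Demand slope = (90.65 − 124.65)/(20 − 3) = −2, so P = 130.65 − 2Q.
Supply slope = (116 − 65)/(20 − 3) = 3, so P = 56 + 3Q.
Competitive equilibrium: 130.65 − 2Q = 56 + 3Q → Q* = 14.93, P* = 100.79.
With the tax, the buyer price exceeds the seller price by 27.6: (130.65 − 2Q) − (56 + 3Q) = 27.6 → Q' = 9.41.
ΔQ = 14.93 − 9.41 = 5.52; the wedge equals the tax, 27.6.
Welfare loss = ½ × 5.52 × 27.6 = 76.176.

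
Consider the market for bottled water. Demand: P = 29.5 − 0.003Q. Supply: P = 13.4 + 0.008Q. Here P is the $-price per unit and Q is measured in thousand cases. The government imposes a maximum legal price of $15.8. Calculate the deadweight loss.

Competitive equilibrium: 29.5 − 0.003Q = 13.4 + 0.008Q → Q* = 1463.6364, P* = 25.1091.
At the ceiling P = 15.8, quantity supplied = (15.8 − 13.4)/0.008 = 300.
Willingness to pay at Q' = 300: 29.5 − 0.003·300 = 28.6.
ΔQ = 1463.6364 − 300 = 1163.6364; wedge = 28.6 − 15.8 = 12.8.
DWL = ½ × 1163.6364 × 12.8 = $7447.27 thousand.

$7447.27 thousand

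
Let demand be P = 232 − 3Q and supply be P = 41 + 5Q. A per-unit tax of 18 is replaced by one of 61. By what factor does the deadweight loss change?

11.485

Competitive equilibrium: 232 − 3Q = 41 + 5Q → Q* = 23.875, P* = 160.375.
For a per-unit tax t: ΔQ = t/8, so DWL = ½·t·(t/8) = t²/16.
At t = 18: DWL = 20.25. At t = 61: DWL = 232.5625.
Ratio = (61/18)² = 11.485.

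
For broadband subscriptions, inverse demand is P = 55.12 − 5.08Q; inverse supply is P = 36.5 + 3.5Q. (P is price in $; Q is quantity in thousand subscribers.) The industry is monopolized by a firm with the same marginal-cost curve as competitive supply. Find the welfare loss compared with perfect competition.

Competitive equilibrium: 55.12 − 5.08Q = 36.5 + 3.5Q → Q* = 2.1702, P* = 44.0956.
Marginal revenue: MR = 55.12 − 10.16Q. Set MR = MC: 55.12 − 10.16Q = 36.5 + 3.5Q → Q_m = 1.3631.
Price P_m = 55.12 − 5.08·1.3631 = 48.1955; MC(Q_m) = 36.5 + 3.5·1.3631 = 41.2709.
Competitive Q* = 2.1702, so ΔQ = 0.8071; wedge = 48.1955 − 41.2709 = 6.9246.
Welfare loss = ½ × 0.8071 × 6.9246 = $2.79 thousand.

$2.79 thousand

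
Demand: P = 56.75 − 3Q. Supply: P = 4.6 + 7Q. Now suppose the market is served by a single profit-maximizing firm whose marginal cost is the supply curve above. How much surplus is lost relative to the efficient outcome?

Competitive equilibrium: 56.75 − 3Q = 4.6 + 7Q → Q* = 5.215, P* = 41.105.
Marginal revenue: MR = 56.75 − 6Q. Set MR = MC: 56.75 − 6Q = 4.6 + 7Q → Q_m = 4.0115.
Price P_m = 56.75 − 3·4.0115 = 44.7155; MC(Q_m) = 4.6 + 7·4.0115 = 32.6805.
Competitive Q* = 5.215, so ΔQ = 1.2035; wedge = 44.7155 − 32.6805 = 12.035.
DWL = ½ × 1.2035 × 12.035 = 7.24.

7.24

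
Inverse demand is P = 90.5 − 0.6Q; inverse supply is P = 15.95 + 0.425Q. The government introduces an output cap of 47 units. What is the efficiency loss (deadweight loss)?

Competitive equilibrium: 90.5 − 0.6Q = 15.95 + 0.425Q → Q* = 72.7317, P* = 46.861.
At Q = 47: demand price = 90.5 − 0.6·47 = 62.3; supply price = 15.95 + 0.425·47 = 35.925.
ΔQ = 72.7317 − 47 = 25.7317; wedge = 62.3 − 35.925 = 26.375.
Welfare loss = ½ × 25.7317 × 26.375 = 339.34.

339.34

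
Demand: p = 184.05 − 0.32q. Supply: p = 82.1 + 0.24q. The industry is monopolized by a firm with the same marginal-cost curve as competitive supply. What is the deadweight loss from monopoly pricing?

1227.13

Competitive equilibrium: 184.05 − 0.32q = 82.1 + 0.24q → q* = 182.0536, p* = 125.7929.
Marginal revenue: MR = 184.05 − 0.64q. Set MR = MC: 184.05 − 0.64q = 82.1 + 0.24q → q_m = 115.8523.
Price p_m = 184.05 − 0.32·115.8523 = 146.9773; MC(q_m) = 82.1 + 0.24·115.8523 = 109.9046.
Competitive q* = 182.0536, so Δq = 66.2013; wedge = 146.9773 − 109.9046 = 37.0727.
Deadweight loss = ½ × 66.2013 × 37.0727 = 1227.13.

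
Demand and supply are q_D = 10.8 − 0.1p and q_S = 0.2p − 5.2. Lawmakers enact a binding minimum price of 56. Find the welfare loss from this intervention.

In inverse form: demand p = 108 − 10q, supply p = 26 + 5q.
Competitive equilibrium: 108 − 10q = 26 + 5q → q* = 5.4667, p* = 53.3333.
At the floor p = 56, quantity demanded = (108 − 56)/10 = 5.2.
Sellers' marginal cost at q' = 5.2: 26 + 5·5.2 = 52.
Δq = 5.4667 − 5.2 = 0.2667; wedge = 56 − 52 = 4.
The triangle = ½ × 0.2667 × 4 = 0.53.

0.53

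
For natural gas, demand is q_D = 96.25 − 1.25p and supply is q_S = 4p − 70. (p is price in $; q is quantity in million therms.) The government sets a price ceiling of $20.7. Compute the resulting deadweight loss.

$1010.25 million

In inverse form: demand p = 77 − 0.8q, supply p = 17.5 + 0.25q.
Competitive equilibrium: 77 − 0.8q = 17.5 + 0.25q → q* = 56.6667, p* = 31.6667.
At the ceiling p = 20.7, quantity supplied = (20.7 − 17.5)/0.25 = 12.8.
Willingness to pay at q' = 12.8: 77 − 0.8·12.8 = 66.76.
Δq = 56.6667 − 12.8 = 43.8667; wedge = 66.76 − 20.7 = 46.06.
The triangle = ½ × 43.8667 × 46.06 = $1010.25 million.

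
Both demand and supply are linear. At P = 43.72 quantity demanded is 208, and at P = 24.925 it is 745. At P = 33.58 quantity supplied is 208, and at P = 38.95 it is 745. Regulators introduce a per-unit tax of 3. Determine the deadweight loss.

Demand slope = (24.925 − 43.72)/(745 − 208) = −0.035, so P = 51 − 0.035Q.
Supply slope = (38.95 − 33.58)/(745 − 208) = 0.01, so P = 31.5 + 0.01Q.
Competitive equilibrium: 51 − 0.035Q = 31.5 + 0.01Q → Q* = 433.3333, P* = 35.8333.
With the tax, the buyer price exceeds the seller price by 3: (51 − 0.035Q) − (31.5 + 0.01Q) = 3 → Q' = 366.6667.
ΔQ = 433.3333 − 366.6667 = 66.6666; the wedge equals the tax, 3.
The triangle = ½ × 66.6666 × 3 = 100.

100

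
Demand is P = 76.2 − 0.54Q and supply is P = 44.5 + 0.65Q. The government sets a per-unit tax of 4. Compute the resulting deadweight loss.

6.72

Competitive equilibrium: 76.2 − 0.54Q = 44.5 + 0.65Q → Q* = 26.6387, P* = 61.8151.
With the tax, the buyer price exceeds the seller price by 4: (76.2 − 0.54Q) − (44.5 + 0.65Q) = 4 → Q' = 23.2773.
ΔQ = 26.6387 − 23.2773 = 3.3614; the wedge equals the tax, 4.
The triangle = ½ × 3.3614 × 4 = 6.72.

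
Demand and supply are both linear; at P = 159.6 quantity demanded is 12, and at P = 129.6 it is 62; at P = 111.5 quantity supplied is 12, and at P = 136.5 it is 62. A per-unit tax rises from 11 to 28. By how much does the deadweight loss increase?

301.36

Demand slope = (129.6 − 159.6)/(62 − 12) = −0.6, so P = 166.8 − 0.6Q.
Supply slope = (136.5 − 111.5)/(62 − 12) = 0.5, so P = 105.5 + 0.5Q.
Competitive equilibrium: 166.8 − 0.6Q = 105.5 + 0.5Q → Q* = 55.7273, P* = 133.3636.
For a per-unit tax t: ΔQ = t/1.1, so DWL = ½·t·(t/1.1) = t²/2.2.
At t = 11: DWL = 55. At t = 28: DWL = 356.364.
Increase = 356.364 − 55 = 301.36.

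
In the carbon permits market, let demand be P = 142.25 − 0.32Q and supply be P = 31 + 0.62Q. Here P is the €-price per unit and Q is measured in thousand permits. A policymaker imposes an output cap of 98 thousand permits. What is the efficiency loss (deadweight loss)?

Competitive equilibrium: 142.25 − 0.32Q = 31 + 0.62Q → Q* = 118.3511, P* = 104.3777.
At Q = 98: demand price = 142.25 − 0.32·98 = 110.89; supply price = 31 + 0.62·98 = 91.76.
ΔQ = 118.3511 − 98 = 20.3511; wedge = 110.89 − 91.76 = 19.13.
DWL = ½ × 20.3511 × 19.13 = €194.66 thousand.

€194.66 thousand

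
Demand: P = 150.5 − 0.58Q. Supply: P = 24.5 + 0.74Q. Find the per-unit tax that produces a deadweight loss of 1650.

66

Competitive equilibrium: 150.5 − 0.58Q = 24.5 + 0.74Q → Q* = 95.4545, P* = 95.1364.
A tax t gives ΔQ = t/1.32 and wedge t, so DWL = t²/2.64.
t²/2.64 = 1650 → t² = 4356 → t = 66.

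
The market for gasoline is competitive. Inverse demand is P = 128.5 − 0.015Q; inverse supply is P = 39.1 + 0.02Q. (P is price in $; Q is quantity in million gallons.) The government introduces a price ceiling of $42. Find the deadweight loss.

Competitive equilibrium: 128.5 − 0.015Q = 39.1 + 0.02Q → Q* = 2554.2857, P* = 90.1857.
At the ceiling P = 42, quantity supplied = (42 − 39.1)/0.02 = 145.
Willingness to pay at Q' = 145: 128.5 − 0.015·145 = 126.325.
ΔQ = 2554.2857 − 145 = 2409.2857; wedge = 126.325 − 42 = 84.325.
Welfare loss = ½ × 2409.2857 × 84.325 = $101581.51 million.

$101581.51 million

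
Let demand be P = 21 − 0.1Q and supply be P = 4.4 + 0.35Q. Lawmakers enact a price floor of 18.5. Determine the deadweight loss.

31.80

Competitive equilibrium: 21 − 0.1Q = 4.4 + 0.35Q → Q* = 36.8889, P* = 17.3111.
At the floor P = 18.5, quantity demanded = (21 − 18.5)/0.1 = 25.
Sellers' marginal cost at Q' = 25: 4.4 + 0.35·25 = 13.15.
ΔQ = 36.8889 − 25 = 11.8889; wedge = 18.5 − 13.15 = 5.35.
Welfare loss = ½ × 11.8889 × 5.35 = 31.80.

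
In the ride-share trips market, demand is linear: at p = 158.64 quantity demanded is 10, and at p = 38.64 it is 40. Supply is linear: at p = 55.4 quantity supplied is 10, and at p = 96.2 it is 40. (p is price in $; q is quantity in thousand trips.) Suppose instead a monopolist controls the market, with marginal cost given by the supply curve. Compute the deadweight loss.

Demand slope = (38.64 − 158.64)/(40 − 10) = −4, so p = 198.64 − 4q.
Supply slope = (96.2 − 55.4)/(40 − 10) = 1.36, so p = 41.8 + 1.36q.
Competitive equilibrium: 198.64 − 4q = 41.8 + 1.36q → q* = 29.2612, p* = 81.5952.
Marginal revenue: MR = 198.64 − 8q. Set MR = MC: 198.64 − 8q = 41.8 + 1.36q → q_m = 16.7564.
Price p_m = 198.64 − 4·16.7564 = 131.6144; MC(q_m) = 41.8 + 1.36·16.7564 = 64.5887.
Competitive q* = 29.2612, so Δq = 12.5048; wedge = 131.6144 − 64.5887 = 67.0257.
Welfare loss = ½ × 12.5048 × 67.0257 = $419.07 thousand.

$419.07 thousand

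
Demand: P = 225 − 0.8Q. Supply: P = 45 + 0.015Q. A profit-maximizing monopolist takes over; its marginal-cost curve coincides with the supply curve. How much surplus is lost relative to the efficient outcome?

Competitive equilibrium: 225 − 0.8Q = 45 + 0.015Q → Q* = 220.8589, P* = 48.31288.
Marginal revenue: MR = 225 − 1.6Q. Set MR = MC: 225 − 1.6Q = 45 + 0.015Q → Q_m = 111.45511.
Price P_m = 225 − 0.8·111.45511 = 135.83591; MC(Q_m) = 45 + 0.015·111.45511 = 46.67183.
Competitive Q* = 220.8589, so ΔQ = 109.40379; wedge = 135.83591 − 46.67183 = 89.16408.
DWL = ½ × 109.40379 × 89.16408 = 4877.44.

4877.44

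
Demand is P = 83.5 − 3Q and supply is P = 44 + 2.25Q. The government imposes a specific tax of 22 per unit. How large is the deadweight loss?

Competitive equilibrium: 83.5 − 3Q = 44 + 2.25Q → Q* = 7.5238, P* = 60.9286.
With the tax, the buyer price exceeds the seller price by 22: (83.5 − 3Q) − (44 + 2.25Q) = 22 → Q' = 3.3333.
ΔQ = 7.5238 − 3.3333 = 4.1905; the wedge equals the tax, 22.
Welfare loss = ½ × 4.1905 × 22 = 46.10.

46.10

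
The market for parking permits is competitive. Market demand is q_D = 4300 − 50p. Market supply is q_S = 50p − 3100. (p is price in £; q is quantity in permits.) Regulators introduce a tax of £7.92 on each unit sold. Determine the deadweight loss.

£784.08

In inverse form: demand p = 86 − 0.02q, supply p = 62 + 0.02q.
Competitive equilibrium: 86 − 0.02q = 62 + 0.02q → q* = 600, p* = 74.
With the tax, the buyer price exceeds the seller price by 7.92: (86 − 0.02q) − (62 + 0.02q) = 7.92 → q' = 402.
Δq = 600 − 402 = 198; the wedge equals the tax, 7.92.
Deadweight loss = ½ × 198 × 7.92 = £784.08.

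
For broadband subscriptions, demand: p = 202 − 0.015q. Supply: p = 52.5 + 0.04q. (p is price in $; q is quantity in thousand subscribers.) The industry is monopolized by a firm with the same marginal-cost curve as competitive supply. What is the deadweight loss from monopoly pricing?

Competitive equilibrium: 202 − 0.015q = 52.5 + 0.04q → q* = 2718.1818, p* = 161.2273.
Marginal revenue: MR = 202 − 0.03q. Set MR = MC: 202 − 0.03q = 52.5 + 0.04q → q_m = 2135.7143.
Price p_m = 202 − 0.015·2135.7143 = 169.9643; MC(q_m) = 52.5 + 0.04·2135.7143 = 137.9286.
Competitive q* = 2718.1818, so Δq = 582.4675; wedge = 169.9643 − 137.9286 = 32.0357.
The triangle = ½ × 582.4675 × 32.0357 = $9329.88 thousand.

$9329.88 thousand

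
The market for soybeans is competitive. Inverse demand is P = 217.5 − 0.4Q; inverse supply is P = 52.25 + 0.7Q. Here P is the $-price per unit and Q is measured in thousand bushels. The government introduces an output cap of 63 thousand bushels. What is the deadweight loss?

$4184.73 thousand

Competitive equilibrium: 217.5 − 0.4Q = 52.25 + 0.7Q → Q* = 150.2273, P* = 157.4091.
At Q = 63: demand price = 217.5 − 0.4·63 = 192.3; supply price = 52.25 + 0.7·63 = 96.35.
ΔQ = 150.2273 − 63 = 87.2273; wedge = 192.3 − 96.35 = 95.95.
DWL = ½ × 87.2273 × 95.95 = $4184.73 thousand.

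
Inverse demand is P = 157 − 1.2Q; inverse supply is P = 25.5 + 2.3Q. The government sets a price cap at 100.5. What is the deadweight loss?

Competitive equilibrium: 157 − 1.2Q = 25.5 + 2.3Q → Q* = 37.5714, P* = 111.9143.
At the ceiling P = 100.5, quantity supplied = (100.5 − 25.5)/2.3 = 32.6087.
Willingness to pay at Q' = 32.6087: 157 − 1.2·32.6087 = 117.8696.
ΔQ = 37.5714 − 32.6087 = 4.9627; wedge = 117.8696 − 100.5 = 17.3696.
DWL = ½ × 4.9627 × 17.3696 = 43.10.

43.10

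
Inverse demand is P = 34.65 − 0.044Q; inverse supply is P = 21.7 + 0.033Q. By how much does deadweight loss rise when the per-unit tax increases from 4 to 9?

Competitive equilibrium: 34.65 − 0.044Q = 21.7 + 0.033Q → Q* = 168.1818, P* = 27.25.
For a per-unit tax t: ΔQ = t/0.077, so DWL = ½·t·(t/0.077) = t²/0.154.
At t = 4: DWL = 103.896. At t = 9: DWL = 525.974.
Increase = 525.974 − 103.896 = 422.08.

422.08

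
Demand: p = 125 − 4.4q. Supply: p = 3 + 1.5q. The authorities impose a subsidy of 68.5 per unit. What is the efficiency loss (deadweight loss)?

Competitive equilibrium: 125 − 4.4q = 3 + 1.5q → q* = 20.678, p* = 34.0169.
The subsidy lowers effective supply by 68.5: p = 1.5q − 65.5.
New quantity: 125 − 4.4q = 1.5q − 65.5 → q' = 32.2881.
Overproduction Δq = 32.2881 − 20.678 = 11.6101; wedge = subsidy = 68.5.
The triangle = ½ × 11.6101 × 68.5 = 397.65.

397.65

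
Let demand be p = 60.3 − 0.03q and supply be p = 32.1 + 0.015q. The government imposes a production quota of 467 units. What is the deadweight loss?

Competitive equilibrium: 60.3 − 0.03q = 32.1 + 0.015q → q* = 626.6667, p* = 41.5.
At q = 467: demand price = 60.3 − 0.03·467 = 46.29; supply price = 32.1 + 0.015·467 = 39.105.
Δq = 626.6667 − 467 = 159.6667; wedge = 46.29 − 39.105 = 7.185.
Deadweight loss = ½ × 159.6667 × 7.185 = 573.60.

573.60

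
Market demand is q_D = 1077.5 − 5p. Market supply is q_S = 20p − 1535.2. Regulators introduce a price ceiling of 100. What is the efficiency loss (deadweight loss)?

1016.10

In inverse form: demand p = 215.5 − 0.2q, supply p = 76.76 + 0.05q.
Competitive equilibrium: 215.5 − 0.2q = 76.76 + 0.05q → q* = 554.96, p* = 104.508.
At the ceiling p = 100, quantity supplied = (100 − 76.76)/0.05 = 464.8.
Willingness to pay at q' = 464.8: 215.5 − 0.2·464.8 = 122.54.
Δq = 554.96 − 464.8 = 90.16; wedge = 122.54 − 100 = 22.54.
DWL = ½ × 90.16 × 22.54 = 1016.10.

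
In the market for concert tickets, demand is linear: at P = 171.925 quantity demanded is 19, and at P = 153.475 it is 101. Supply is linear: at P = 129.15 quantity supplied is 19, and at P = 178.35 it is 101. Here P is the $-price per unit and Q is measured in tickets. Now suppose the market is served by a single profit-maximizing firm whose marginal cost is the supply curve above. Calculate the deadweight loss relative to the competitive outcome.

$95.08

Demand slope = (153.475 − 171.925)/(101 − 19) = −0.225, so P = 176.2 − 0.225Q.
Supply slope = (178.35 − 129.15)/(101 − 19) = 0.6, so P = 117.75 + 0.6Q.
Competitive equilibrium: 176.2 − 0.225Q = 117.75 + 0.6Q → Q* = 70.8485, P* = 160.2591.
Marginal revenue: MR = 176.2 − 0.45Q. Set MR = MC: 176.2 − 0.45Q = 117.75 + 0.6Q → Q_m = 55.6667.
Price P_m = 176.2 − 0.225·55.6667 = 163.675; MC(Q_m) = 117.75 + 0.6·55.6667 = 151.15.
Competitive Q* = 70.8485, so ΔQ = 15.1818; wedge = 163.675 − 151.15 = 12.525.
Deadweight loss = ½ × 15.1818 × 12.525 = $95.08.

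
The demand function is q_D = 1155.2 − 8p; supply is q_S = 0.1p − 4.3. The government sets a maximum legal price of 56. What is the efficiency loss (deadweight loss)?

In inverse form: demand p = 144.4 − 0.125q, supply p = 43 + 10q.
Competitive equilibrium: 144.4 − 0.125q = 43 + 10q → q* = 10.0148, p* = 143.1481.
At the ceiling p = 56, quantity supplied = (56 − 43)/10 = 1.3.
Willingness to pay at q' = 1.3: 144.4 − 0.125·1.3 = 144.2375.
Δq = 10.0148 − 1.3 = 8.7148; wedge = 144.2375 − 56 = 88.2375.
The triangle = ½ × 8.7148 × 88.2375 = 384.49.

384.49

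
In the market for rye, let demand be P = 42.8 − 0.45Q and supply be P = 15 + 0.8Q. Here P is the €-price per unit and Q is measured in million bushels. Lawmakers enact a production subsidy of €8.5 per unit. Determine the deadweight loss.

€28.90 million

Competitive equilibrium: 42.8 − 0.45Q = 15 + 0.8Q → Q* = 22.24, P* = 32.792.
The subsidy lowers effective supply by 8.5: P = 6.5 + 0.8Q.
New quantity: 42.8 − 0.45Q = 6.5 + 0.8Q → Q' = 29.04.
Overproduction ΔQ = 29.04 − 22.24 = 6.8; wedge = subsidy = 8.5.
The triangle = ½ × 6.8 × 8.5 = €28.90 million.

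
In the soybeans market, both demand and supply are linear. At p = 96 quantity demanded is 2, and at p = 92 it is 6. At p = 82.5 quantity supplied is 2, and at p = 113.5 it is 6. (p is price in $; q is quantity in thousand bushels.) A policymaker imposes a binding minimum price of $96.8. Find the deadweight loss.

Demand slope = (92 − 96)/(6 − 2) = −1, so p = 98 − q.
Supply slope = (113.5 − 82.5)/(6 − 2) = 7.75, so p = 67 + 7.75q.
Competitive equilibrium: 98 − q = 67 + 7.75q → q* = 3.5429, p* = 94.4571.
At the floor p = 96.8, quantity demanded = (98 − 96.8)/1 = 1.2.
Sellers' marginal cost at q' = 1.2: 67 + 7.75·1.2 = 76.3.
Δq = 3.5429 − 1.2 = 2.3429; wedge = 96.8 − 76.3 = 20.5.
The triangle = ½ × 2.3429 × 20.5 = $24.01 thousand.

$24.01 thousand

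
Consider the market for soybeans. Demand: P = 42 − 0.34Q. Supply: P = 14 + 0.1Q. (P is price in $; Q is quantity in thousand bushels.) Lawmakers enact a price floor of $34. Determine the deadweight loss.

Competitive equilibrium: 42 − 0.34Q = 14 + 0.1Q → Q* = 63.63636, P* = 20.36364.
At the floor P = 34, quantity demanded = (42 − 34)/0.34 = 23.52941.
Sellers' marginal cost at Q' = 23.52941: 14 + 0.1·23.52941 = 16.35294.
ΔQ = 63.63636 − 23.52941 = 40.10695; wedge = 34 − 16.35294 = 17.64706.
Welfare loss = ½ × 40.10695 × 17.64706 = $353.88 thousand.

$353.88 thousand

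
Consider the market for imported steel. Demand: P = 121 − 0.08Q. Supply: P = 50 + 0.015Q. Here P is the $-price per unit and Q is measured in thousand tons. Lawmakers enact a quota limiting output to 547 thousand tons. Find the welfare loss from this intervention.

Competitive equilibrium: 121 − 0.08Q = 50 + 0.015Q → Q* = 747.3684, P* = 61.2105.
At Q = 547: demand price = 121 − 0.08·547 = 77.24; supply price = 50 + 0.015·547 = 58.205.
ΔQ = 747.3684 − 547 = 200.3684; wedge = 77.24 − 58.205 = 19.035.
The triangle = ½ × 200.3684 × 19.035 = $1907.01 thousand.

$1907.01 thousand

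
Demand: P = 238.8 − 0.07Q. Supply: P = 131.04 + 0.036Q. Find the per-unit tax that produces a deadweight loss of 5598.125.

34.45

Competitive equilibrium: 238.8 − 0.07Q = 131.04 + 0.036Q → Q* = 1016.6038, P* = 167.6377.
A tax t gives ΔQ = t/0.106 and wedge t, so DWL = t²/0.212.
t²/0.212 = 5598.125 → t² = 1186.8025 → t = 34.45.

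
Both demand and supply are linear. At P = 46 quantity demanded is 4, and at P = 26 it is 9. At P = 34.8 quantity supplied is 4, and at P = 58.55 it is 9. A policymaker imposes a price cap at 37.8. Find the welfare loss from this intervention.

1.84

Demand slope = (26 − 46)/(9 − 4) = −4, so P = 62 − 4Q.
Supply slope = (58.55 − 34.8)/(9 − 4) = 4.75, so P = 15.8 + 4.75Q.
Competitive equilibrium: 62 − 4Q = 15.8 + 4.75Q → Q* = 5.28, P* = 40.88.
At the ceiling P = 37.8, quantity supplied = (37.8 − 15.8)/4.75 = 4.6316.
Willingness to pay at Q' = 4.6316: 62 − 4·4.6316 = 43.4736.
ΔQ = 5.28 − 4.6316 = 0.6484; wedge = 43.4736 − 37.8 = 5.6736.
The triangle = ½ × 0.6484 × 5.6736 = 1.84.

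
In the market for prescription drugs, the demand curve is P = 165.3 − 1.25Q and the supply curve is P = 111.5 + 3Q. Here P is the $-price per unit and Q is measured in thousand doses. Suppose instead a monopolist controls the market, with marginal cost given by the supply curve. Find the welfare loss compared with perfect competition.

Competitive equilibrium: 165.3 − 1.25Q = 111.5 + 3Q → Q* = 12.6588, P* = 149.4765.
Marginal revenue: MR = 165.3 − 2.5Q. Set MR = MC: 165.3 − 2.5Q = 111.5 + 3Q → Q_m = 9.7818.
Price P_m = 165.3 − 1.25·9.7818 = 153.0728; MC(Q_m) = 111.5 + 3·9.7818 = 140.8454.
Competitive Q* = 12.6588, so ΔQ = 2.877; wedge = 153.0728 − 140.8454 = 12.2274.
The triangle = ½ × 2.877 × 12.2274 = $17.59 thousand.

$17.59 thousand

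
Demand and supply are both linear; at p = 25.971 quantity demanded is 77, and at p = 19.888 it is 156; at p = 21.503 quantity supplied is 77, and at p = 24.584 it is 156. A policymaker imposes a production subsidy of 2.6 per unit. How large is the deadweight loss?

Demand slope = (19.888 − 25.971)/(156 − 77) = −0.077, so p = 31.9 − 0.077q.
Supply slope = (24.584 − 21.503)/(156 − 77) = 0.039, so p = 18.5 + 0.039q.
Competitive equilibrium: 31.9 − 0.077q = 18.5 + 0.039q → q* = 115.5172, p* = 23.0052.
The subsidy lowers effective supply by 2.6: p = 15.9 + 0.039q.
New quantity: 31.9 − 0.077q = 15.9 + 0.039q → q' = 137.931.
Overproduction Δq = 137.931 − 115.5172 = 22.4138; wedge = subsidy = 2.6.
DWL = ½ × 22.4138 × 2.6 = 29.14.

29.14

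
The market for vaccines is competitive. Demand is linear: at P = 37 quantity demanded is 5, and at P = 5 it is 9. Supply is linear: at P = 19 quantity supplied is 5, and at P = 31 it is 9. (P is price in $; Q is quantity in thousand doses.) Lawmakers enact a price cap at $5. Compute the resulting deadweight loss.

$218.51 thousand

Demand slope = (5 − 37)/(9 − 5) = −8, so P = 77 − 8Q.
Supply slope = (31 − 19)/(9 − 5) = 3, so P = 4 + 3Q.
Competitive equilibrium: 77 − 8Q = 4 + 3Q → Q* = 6.6364, P* = 23.9091.
At the ceiling P = 5, quantity supplied = (5 − 4)/3 = 0.3333.
Willingness to pay at Q' = 0.3333: 77 − 8·0.3333 = 74.3336.
ΔQ = 6.6364 − 0.3333 = 6.3031; wedge = 74.3336 − 5 = 69.3336.
Deadweight loss = ½ × 6.3031 × 69.3336 = $218.51 thousand.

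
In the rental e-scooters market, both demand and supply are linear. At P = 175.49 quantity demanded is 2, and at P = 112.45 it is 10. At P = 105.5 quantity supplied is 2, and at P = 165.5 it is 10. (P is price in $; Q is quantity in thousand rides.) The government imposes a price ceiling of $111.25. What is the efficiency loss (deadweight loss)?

Demand slope = (112.45 − 175.49)/(10 − 2) = −7.88, so P = 191.25 − 7.88Q.
Supply slope = (165.5 − 105.5)/(10 − 2) = 7.5, so P = 90.5 + 7.5Q.
Competitive equilibrium: 191.25 − 7.88Q = 90.5 + 7.5Q → Q* = 6.5507, P* = 139.6304.
At the ceiling P = 111.25, quantity supplied = (111.25 − 90.5)/7.5 = 2.7667.
Willingness to pay at Q' = 2.7667: 191.25 − 7.88·2.7667 = 169.4484.
ΔQ = 6.5507 − 2.7667 = 3.784; wedge = 169.4484 − 111.25 = 58.1984.
Welfare loss = ½ × 3.784 × 58.1984 = $110.11 thousand.

$110.11 thousand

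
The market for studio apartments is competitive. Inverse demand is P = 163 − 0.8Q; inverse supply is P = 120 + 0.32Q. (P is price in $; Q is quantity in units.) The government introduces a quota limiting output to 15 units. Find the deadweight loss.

Competitive equilibrium: 163 − 0.8Q = 120 + 0.32Q → Q* = 38.3929, P* = 132.2857.
At Q = 15: demand price = 163 − 0.8·15 = 151; supply price = 120 + 0.32·15 = 124.8.
ΔQ = 38.3929 − 15 = 23.3929; wedge = 151 − 124.8 = 26.2.
Deadweight loss = ½ × 23.3929 × 26.2 = $306.45.

$306.45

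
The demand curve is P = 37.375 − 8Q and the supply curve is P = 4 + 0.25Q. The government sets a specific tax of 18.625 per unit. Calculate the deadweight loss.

21.02

Competitive equilibrium: 37.375 − 8Q = 4 + 0.25Q → Q* = 4.0455, P* = 5.0114.
With the tax, the buyer price exceeds the seller price by 18.625: (37.375 − 8Q) − (4 + 0.25Q) = 18.625 → Q' = 1.7879.
ΔQ = 4.0455 − 1.7879 = 2.2576; the wedge equals the tax, 18.625.
Welfare loss = ½ × 2.2576 × 18.625 = 21.02.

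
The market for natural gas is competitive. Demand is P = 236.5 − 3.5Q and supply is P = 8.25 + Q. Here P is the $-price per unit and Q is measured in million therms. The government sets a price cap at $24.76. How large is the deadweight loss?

$2633.57 million

Competitive equilibrium: 236.5 − 3.5Q = 8.25 + Q → Q* = 50.7222, P* = 58.9722.
At the ceiling P = 24.76, quantity supplied = (24.76 − 8.25)/1 = 16.51.
Willingness to pay at Q' = 16.51: 236.5 − 3.5·16.51 = 178.715.
ΔQ = 50.7222 − 16.51 = 34.2122; wedge = 178.715 − 24.76 = 153.955.
The triangle = ½ × 34.2122 × 153.955 = $2633.57 million.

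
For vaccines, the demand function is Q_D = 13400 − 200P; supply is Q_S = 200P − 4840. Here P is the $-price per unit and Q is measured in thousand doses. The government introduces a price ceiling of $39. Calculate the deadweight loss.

In inverse form: demand P = 67 − 0.005Q, supply P = 24.2 + 0.005Q.
Competitive equilibrium: 67 − 0.005Q = 24.2 + 0.005Q → Q* = 4280, P* = 45.6.
At the ceiling P = 39, quantity supplied = (39 − 24.2)/0.005 = 2960.
Willingness to pay at Q' = 2960: 67 − 0.005·2960 = 52.2.
ΔQ = 4280 − 2960 = 1320; wedge = 52.2 − 39 = 13.2.
Welfare loss = ½ × 1320 × 13.2 = $8712 thousand.

$8712 thousand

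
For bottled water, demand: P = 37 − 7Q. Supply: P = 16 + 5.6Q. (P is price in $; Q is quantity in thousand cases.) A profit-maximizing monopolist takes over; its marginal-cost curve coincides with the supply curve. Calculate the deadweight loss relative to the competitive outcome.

$2.23 thousand

Competitive equilibrium: 37 − 7Q = 16 + 5.6Q → Q* = 1.6667, P* = 25.3333.
Marginal revenue: MR = 37 − 14Q. Set MR = MC: 37 − 14Q = 16 + 5.6Q → Q_m = 1.0714.
Price P_m = 37 − 7·1.0714 = 29.5002; MC(Q_m) = 16 + 5.6·1.0714 = 21.9998.
Competitive Q* = 1.6667, so ΔQ = 0.5953; wedge = 29.5002 − 21.9998 = 7.5004.
DWL = ½ × 0.5953 × 7.5004 = $2.23 thousand.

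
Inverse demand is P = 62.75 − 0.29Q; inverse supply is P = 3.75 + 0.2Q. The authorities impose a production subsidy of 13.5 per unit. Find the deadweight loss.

Competitive equilibrium: 62.75 − 0.29Q = 3.75 + 0.2Q → Q* = 120.4082, P* = 27.8316.
The subsidy lowers effective supply by 13.5: P = 0.2Q − 9.75.
New quantity: 62.75 − 0.29Q = 0.2Q − 9.75 → Q' = 147.9592.
Overproduction ΔQ = 147.9592 − 120.4082 = 27.551; wedge = subsidy = 13.5.
DWL = ½ × 27.551 × 13.5 = 185.97.

185.97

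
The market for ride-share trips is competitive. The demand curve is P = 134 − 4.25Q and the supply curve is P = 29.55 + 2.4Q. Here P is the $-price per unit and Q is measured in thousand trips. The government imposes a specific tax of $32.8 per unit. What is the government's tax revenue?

$353.40 thousand

Competitive equilibrium: 134 − 4.25Q = 29.55 + 2.4Q → Q* = 15.7068, P* = 67.2462.
With the tax, the buyer price exceeds the seller price by 32.8: (134 − 4.25Q) − (29.55 + 2.4Q) = 32.8 → Q' = 10.7744.
Tax revenue = 32.8 × 10.7744 = $353.40 thousand.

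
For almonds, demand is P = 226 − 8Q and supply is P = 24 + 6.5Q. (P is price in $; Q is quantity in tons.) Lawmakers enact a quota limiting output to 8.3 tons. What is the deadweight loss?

$229.89

Competitive equilibrium: 226 − 8Q = 24 + 6.5Q → Q* = 13.931, P* = 114.5517.
At Q = 8.3: demand price = 226 − 8·8.3 = 159.6; supply price = 24 + 6.5·8.3 = 77.95.
ΔQ = 13.931 − 8.3 = 5.631; wedge = 159.6 − 77.95 = 81.65.
Welfare loss = ½ × 5.631 × 81.65 = $229.89.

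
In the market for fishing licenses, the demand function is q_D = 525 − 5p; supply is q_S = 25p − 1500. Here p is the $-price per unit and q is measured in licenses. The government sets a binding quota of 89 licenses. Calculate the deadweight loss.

$1164.27

In inverse form: demand p = 105 − 0.2q, supply p = 60 + 0.04q.
Competitive equilibrium: 105 − 0.2q = 60 + 0.04q → q* = 187.5, p* = 67.5.
At q = 89: demand price = 105 − 0.2·89 = 87.2; supply price = 60 + 0.04·89 = 63.56.
Δq = 187.5 − 89 = 98.5; wedge = 87.2 − 63.56 = 23.64.
Deadweight loss = ½ × 98.5 × 23.64 = $1164.27.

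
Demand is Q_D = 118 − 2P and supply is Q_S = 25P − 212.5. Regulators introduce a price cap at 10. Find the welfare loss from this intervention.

In inverse form: demand P = 59 − 0.5Q, supply P = 8.5 + 0.04Q.
Competitive equilibrium: 59 − 0.5Q = 8.5 + 0.04Q → Q* = 93.5185, P* = 12.2407.
At the ceiling P = 10, quantity supplied = (10 − 8.5)/0.04 = 37.5.
Willingness to pay at Q' = 37.5: 59 − 0.5·37.5 = 40.25.
ΔQ = 93.5185 − 37.5 = 56.0185; wedge = 40.25 − 10 = 30.25.
Welfare loss = ½ × 56.0185 × 30.25 = 847.28.

847.28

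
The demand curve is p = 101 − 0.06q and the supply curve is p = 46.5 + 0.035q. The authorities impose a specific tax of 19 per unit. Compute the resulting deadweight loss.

1900

Competitive equilibrium: 101 − 0.06q = 46.5 + 0.035q → q* = 573.6842, p* = 66.5789.
With the tax, the buyer price exceeds the seller price by 19: (101 − 0.06q) − (46.5 + 0.035q) = 19 → q' = 373.6842.
Δq = 573.6842 − 373.6842 = 200; the wedge equals the tax, 19.
The triangle = ½ × 200 × 19 = 1900.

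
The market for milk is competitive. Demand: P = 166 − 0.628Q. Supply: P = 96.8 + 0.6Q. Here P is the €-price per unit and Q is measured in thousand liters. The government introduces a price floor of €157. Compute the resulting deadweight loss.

€1084.16 thousand

Competitive equilibrium: 166 − 0.628Q = 96.8 + 0.6Q → Q* = 56.3518, P* = 130.6111.
At the floor P = 157, quantity demanded = (166 − 157)/0.628 = 14.3312.
Sellers' marginal cost at Q' = 14.3312: 96.8 + 0.6·14.3312 = 105.3987.
ΔQ = 56.3518 − 14.3312 = 42.0206; wedge = 157 − 105.3987 = 51.6013.
The triangle = ½ × 42.0206 × 51.6013 = €1084.16 thousand.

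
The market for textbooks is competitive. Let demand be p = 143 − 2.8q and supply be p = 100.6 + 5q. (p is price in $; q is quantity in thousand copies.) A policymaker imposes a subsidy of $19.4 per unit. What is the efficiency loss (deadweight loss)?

Competitive equilibrium: 143 − 2.8q = 100.6 + 5q → q* = 5.4359, p* = 127.7795.
The subsidy lowers effective supply by 19.4: p = 81.2 + 5q.
New quantity: 143 − 2.8q = 81.2 + 5q → q' = 7.9231.
Overproduction Δq = 7.9231 − 5.4359 = 2.4872; wedge = subsidy = 19.4.
Welfare loss = ½ × 2.4872 × 19.4 = $24.13 thousand.

$24.13 thousand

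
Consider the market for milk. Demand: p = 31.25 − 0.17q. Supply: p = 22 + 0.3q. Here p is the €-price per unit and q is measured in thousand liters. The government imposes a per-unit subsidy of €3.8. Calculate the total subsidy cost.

Competitive equilibrium: 31.25 − 0.17q = 22 + 0.3q → q* = 19.6809, p* = 27.9043.
The subsidy lowers effective supply by 3.8: p = 18.2 + 0.3q.
New quantity: 31.25 − 0.17q = 18.2 + 0.3q → q' = 27.766.
Total subsidy cost = 3.8 × 27.766 = €105.51 thousand.

€105.51 thousand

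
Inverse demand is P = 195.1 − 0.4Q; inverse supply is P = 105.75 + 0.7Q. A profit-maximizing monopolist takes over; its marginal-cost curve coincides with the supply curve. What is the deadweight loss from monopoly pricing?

258.05

Competitive equilibrium: 195.1 − 0.4Q = 105.75 + 0.7Q → Q* = 81.2273, P* = 162.6091.
Marginal revenue: MR = 195.1 − 0.8Q. Set MR = MC: 195.1 − 0.8Q = 105.75 + 0.7Q → Q_m = 59.5667.
Price P_m = 195.1 − 0.4·59.5667 = 171.2733; MC(Q_m) = 105.75 + 0.7·59.5667 = 147.4467.
Competitive Q* = 81.2273, so ΔQ = 21.6606; wedge = 171.2733 − 147.4467 = 23.8266.
Deadweight loss = ½ × 21.6606 × 23.8266 = 258.05.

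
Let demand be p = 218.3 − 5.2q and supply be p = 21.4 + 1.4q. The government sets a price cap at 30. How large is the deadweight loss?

1852.09

Competitive equilibrium: 218.3 − 5.2q = 21.4 + 1.4q → q* = 29.83333, p* = 63.16667.
At the ceiling p = 30, quantity supplied = (30 − 21.4)/1.4 = 6.14286.
Willingness to pay at q' = 6.14286: 218.3 − 5.2·6.14286 = 186.35713.
Δq = 29.83333 − 6.14286 = 23.69047; wedge = 186.35713 − 30 = 156.35713.
The triangle = ½ × 23.69047 × 156.35713 = 1852.09.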